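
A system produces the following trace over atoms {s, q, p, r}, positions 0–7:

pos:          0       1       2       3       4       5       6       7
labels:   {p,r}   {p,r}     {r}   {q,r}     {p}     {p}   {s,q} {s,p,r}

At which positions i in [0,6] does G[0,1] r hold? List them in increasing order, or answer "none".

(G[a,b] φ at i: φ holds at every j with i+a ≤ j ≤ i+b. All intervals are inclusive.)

Evaluate at each i in [0,6]:
  i=0: ✓ (all of [0,1])
  i=1: ✓ (all of [1,2])
  i=2: ✓ (all of [2,3])
  i=3: ✗ (fails at j=4)
  i=4: ✗ (fails at j=4)
  i=5: ✗ (fails at j=5)
  i=6: ✗ (fails at j=6)

0, 1, 2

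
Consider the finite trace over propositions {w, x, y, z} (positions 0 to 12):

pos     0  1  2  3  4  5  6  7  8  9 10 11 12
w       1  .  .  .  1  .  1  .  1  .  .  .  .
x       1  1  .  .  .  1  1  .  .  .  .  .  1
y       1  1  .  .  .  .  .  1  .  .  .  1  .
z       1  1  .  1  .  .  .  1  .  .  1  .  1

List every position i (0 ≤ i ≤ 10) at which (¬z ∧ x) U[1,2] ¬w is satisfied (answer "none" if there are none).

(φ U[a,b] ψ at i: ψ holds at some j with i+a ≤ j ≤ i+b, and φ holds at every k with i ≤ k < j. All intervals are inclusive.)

Evaluate at each i in [0,10]:
  i=0: ✗ (lhs fails at k=0 before rhs at j=1)
  i=1: ✗ (lhs fails at k=1 before rhs at j=2)
  i=2: ✗ (lhs fails at k=2 before rhs at j=3)
  i=3: ✗ (lhs fails at k=3 before rhs at j=5)
  i=4: ✗ (lhs fails at k=4 before rhs at j=5)
  i=5: ✓ (rhs at j=7; lhs holds on [5,6])
  i=6: ✓ (rhs at j=7; lhs holds on [6,6])
  i=7: ✗ (lhs fails at k=7 before rhs at j=9)
  i=8: ✗ (lhs fails at k=8 before rhs at j=9)
  i=9: ✗ (lhs fails at k=9 before rhs at j=10)
  i=10: ✗ (lhs fails at k=10 before rhs at j=11)

5, 6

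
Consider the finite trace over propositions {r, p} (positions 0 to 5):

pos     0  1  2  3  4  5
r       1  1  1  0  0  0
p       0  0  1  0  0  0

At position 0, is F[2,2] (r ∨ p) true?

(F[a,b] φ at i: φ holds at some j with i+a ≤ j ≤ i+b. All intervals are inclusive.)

Holds

Check (r ∨ p) at each j in [2,2]:
  j=2: true
Found at j=2 → formula holds.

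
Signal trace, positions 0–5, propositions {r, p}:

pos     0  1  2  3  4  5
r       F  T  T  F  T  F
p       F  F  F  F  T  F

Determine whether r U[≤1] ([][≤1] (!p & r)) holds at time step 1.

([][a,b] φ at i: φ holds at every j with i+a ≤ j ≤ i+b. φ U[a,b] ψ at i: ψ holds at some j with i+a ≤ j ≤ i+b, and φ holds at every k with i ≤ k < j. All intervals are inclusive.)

Yes

Need some j in [1,2] with [][≤1] (!p & r), and r at every k in [1,j-1].
  j=1: [][≤1] (!p & r) holds; no prefix to check → satisfied.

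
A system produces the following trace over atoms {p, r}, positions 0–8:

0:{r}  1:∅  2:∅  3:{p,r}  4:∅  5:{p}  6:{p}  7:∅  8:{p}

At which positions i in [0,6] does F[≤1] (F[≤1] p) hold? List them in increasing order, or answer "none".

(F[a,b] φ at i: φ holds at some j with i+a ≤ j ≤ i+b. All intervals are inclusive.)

Evaluate at each i in [0,6]:
  i=0: ✗ (none in [0,1])
  i=1: ✓ (witness j=2)
  i=2: ✓ (witness j=2)
  i=3: ✓ (witness j=3)
  i=4: ✓ (witness j=4)
  i=5: ✓ (witness j=5)
  i=6: ✓ (witness j=6)

1, 2, 3, 4, 5, 6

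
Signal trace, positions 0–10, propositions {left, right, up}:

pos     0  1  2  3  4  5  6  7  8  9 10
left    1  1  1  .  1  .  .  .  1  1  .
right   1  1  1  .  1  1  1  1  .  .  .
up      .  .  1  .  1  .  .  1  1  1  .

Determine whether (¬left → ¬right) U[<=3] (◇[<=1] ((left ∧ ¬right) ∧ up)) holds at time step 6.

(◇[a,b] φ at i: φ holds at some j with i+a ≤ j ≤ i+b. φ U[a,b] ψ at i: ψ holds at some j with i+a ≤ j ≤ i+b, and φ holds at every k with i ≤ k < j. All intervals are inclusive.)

False

Need some j in [6,9] with ◇[<=1] ((left ∧ ¬right) ∧ up), and (¬left → ¬right) at every k in [6,j-1].
  j=6: ◇[<=1] ((left ∧ ¬right) ∧ up) — fails (none in [6,7]).
  j=7: ◇[<=1] ((left ∧ ¬right) ∧ up) holds, but (¬left → ¬right) fails at k=6 → not this j.
  j=8: ◇[<=1] ((left ∧ ¬right) ∧ up) holds, but (¬left → ¬right) fails at k=6 → not this j.
  j=9: ◇[<=1] ((left ∧ ¬right) ∧ up) holds, but (¬left → ¬right) fails at k=6 → not this j.
No j in the window works → until fails.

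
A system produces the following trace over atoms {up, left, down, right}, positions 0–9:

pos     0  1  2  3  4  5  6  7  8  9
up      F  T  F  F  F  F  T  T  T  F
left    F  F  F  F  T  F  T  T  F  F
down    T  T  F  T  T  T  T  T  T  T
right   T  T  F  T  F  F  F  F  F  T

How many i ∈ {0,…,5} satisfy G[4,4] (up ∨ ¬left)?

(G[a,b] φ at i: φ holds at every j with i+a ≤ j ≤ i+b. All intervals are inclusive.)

5

Evaluate at each i in [0,5]:
  i=0: ✗ (fails at j=4)
  i=1: ✓ (all of [5,5])
  i=2: ✓ (all of [6,6])
  i=3: ✓ (all of [7,7])
  i=4: ✓ (all of [8,8])
  i=5: ✓ (all of [9,9])
Positions where it holds: {1, 2, 3, 4, 5} → 5.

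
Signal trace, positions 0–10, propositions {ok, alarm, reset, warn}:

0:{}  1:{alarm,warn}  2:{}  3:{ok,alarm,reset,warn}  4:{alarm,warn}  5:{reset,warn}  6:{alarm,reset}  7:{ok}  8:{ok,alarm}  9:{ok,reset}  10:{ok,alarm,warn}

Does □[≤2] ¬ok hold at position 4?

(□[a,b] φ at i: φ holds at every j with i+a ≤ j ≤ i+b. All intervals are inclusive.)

Check ¬ok at every j in [4,6]:
  j=4: true
  j=5: true
  j=6: true
All positions satisfy it → formula holds.

Yes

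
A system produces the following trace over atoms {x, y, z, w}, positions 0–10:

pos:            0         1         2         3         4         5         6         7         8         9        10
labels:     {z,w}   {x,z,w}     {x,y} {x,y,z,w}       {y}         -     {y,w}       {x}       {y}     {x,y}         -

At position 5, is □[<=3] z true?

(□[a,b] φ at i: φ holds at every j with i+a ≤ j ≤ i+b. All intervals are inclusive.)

Check z at every j in [5,8]:
  j=5: false
  j=6: false
  j=7: false
  j=8: false
Fails at j=5 → formula fails.

No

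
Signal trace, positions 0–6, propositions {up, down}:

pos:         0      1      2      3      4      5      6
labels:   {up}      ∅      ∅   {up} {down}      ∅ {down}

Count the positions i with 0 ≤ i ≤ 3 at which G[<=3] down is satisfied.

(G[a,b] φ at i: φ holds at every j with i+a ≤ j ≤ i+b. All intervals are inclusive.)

0

Evaluate at each i in [0,3]:
  i=0: ✗ (fails at j=0)
  i=1: ✗ (fails at j=1)
  i=2: ✗ (fails at j=2)
  i=3: ✗ (fails at j=3)
Positions where it holds: {} → 0.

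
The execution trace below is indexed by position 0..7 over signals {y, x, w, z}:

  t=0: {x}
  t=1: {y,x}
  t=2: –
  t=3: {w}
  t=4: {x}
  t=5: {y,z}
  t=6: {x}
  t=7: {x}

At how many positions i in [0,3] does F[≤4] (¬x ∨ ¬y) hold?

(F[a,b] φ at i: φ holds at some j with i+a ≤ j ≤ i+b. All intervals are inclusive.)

4

Evaluate at each i in [0,3]:
  i=0: ✓ (witness j=0)
  i=1: ✓ (witness j=2)
  i=2: ✓ (witness j=2)
  i=3: ✓ (witness j=3)
Positions where it holds: {0, 1, 2, 3} → 4.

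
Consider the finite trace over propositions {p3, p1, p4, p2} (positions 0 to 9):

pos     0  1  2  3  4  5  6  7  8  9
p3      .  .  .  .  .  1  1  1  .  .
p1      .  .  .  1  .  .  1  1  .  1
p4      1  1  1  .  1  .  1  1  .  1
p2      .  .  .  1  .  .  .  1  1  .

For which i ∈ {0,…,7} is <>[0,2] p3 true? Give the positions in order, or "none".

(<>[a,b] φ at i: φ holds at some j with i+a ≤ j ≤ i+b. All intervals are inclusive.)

3, 4, 5, 6, 7

Evaluate at each i in [0,7]:
  i=0: ✗ (none in [0,2])
  i=1: ✗ (none in [1,3])
  i=2: ✗ (none in [2,4])
  i=3: ✓ (witness j=5)
  i=4: ✓ (witness j=5)
  i=5: ✓ (witness j=5)
  i=6: ✓ (witness j=6)
  i=7: ✓ (witness j=7)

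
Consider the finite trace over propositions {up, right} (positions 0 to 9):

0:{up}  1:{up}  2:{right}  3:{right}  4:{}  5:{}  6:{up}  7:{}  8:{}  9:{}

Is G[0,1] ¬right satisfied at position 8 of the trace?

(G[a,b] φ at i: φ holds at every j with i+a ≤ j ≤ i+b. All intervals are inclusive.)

Yes

Check ¬right at every j in [8,9]:
  j=8: true
  j=9: true
All positions satisfy it → formula holds.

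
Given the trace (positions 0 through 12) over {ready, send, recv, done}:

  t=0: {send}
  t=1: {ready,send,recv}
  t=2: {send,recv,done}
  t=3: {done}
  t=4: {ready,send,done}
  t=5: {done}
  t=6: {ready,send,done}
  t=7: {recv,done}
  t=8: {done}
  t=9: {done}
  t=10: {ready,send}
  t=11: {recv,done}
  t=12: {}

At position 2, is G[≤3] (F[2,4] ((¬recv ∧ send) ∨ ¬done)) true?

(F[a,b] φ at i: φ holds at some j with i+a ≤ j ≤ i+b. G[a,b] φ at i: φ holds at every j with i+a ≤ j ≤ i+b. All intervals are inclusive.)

Does not hold

Check F[2,4] ((¬recv ∧ send) ∨ ¬done) at every j in [2,5]:
  j=2: holds (witness at 4)
  j=3: holds (witness at 6)
  j=4: holds (witness at 6)
  j=5: fails (none in [7,9])
Fails at j=5 → formula fails.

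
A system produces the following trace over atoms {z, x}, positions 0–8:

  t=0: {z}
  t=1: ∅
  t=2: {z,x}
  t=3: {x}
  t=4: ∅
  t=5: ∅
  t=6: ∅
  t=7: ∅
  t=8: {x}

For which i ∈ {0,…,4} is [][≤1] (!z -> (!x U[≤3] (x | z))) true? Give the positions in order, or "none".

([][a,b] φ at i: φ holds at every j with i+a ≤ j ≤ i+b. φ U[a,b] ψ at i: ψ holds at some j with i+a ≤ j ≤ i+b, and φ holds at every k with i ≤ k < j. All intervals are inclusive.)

Evaluate at each i in [0,4]:
  i=0: ✓ (all of [0,1])
  i=1: ✓ (all of [1,2])
  i=2: ✓ (all of [2,3])
  i=3: ✗ (fails at j=4)
  i=4: ✗ (fails at j=4)

0, 1, 2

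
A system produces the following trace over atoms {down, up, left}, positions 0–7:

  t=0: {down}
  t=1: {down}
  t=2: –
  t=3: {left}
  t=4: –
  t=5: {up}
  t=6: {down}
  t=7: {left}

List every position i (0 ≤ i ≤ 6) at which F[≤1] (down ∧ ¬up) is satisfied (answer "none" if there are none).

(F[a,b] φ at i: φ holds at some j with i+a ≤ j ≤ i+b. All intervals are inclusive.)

Evaluate at each i in [0,6]:
  i=0: ✓ (witness j=0)
  i=1: ✓ (witness j=1)
  i=2: ✗ (none in [2,3])
  i=3: ✗ (none in [3,4])
  i=4: ✗ (none in [4,5])
  i=5: ✓ (witness j=6)
  i=6: ✓ (witness j=6)

0, 1, 5, 6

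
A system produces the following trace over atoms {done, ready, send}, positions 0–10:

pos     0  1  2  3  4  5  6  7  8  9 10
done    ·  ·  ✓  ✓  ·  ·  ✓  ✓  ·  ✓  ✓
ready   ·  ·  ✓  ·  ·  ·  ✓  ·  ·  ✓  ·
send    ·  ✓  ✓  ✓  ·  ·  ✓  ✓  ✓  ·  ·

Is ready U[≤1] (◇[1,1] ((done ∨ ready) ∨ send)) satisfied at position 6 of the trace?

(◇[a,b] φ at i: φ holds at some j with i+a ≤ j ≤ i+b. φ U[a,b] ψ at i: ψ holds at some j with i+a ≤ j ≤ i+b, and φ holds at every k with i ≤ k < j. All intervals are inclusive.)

True

Need some j in [6,7] with ◇[1,1] ((done ∨ ready) ∨ send), and ready at every k in [6,j-1].
  j=6: ◇[1,1] ((done ∨ ready) ∨ send) holds; no prefix to check → satisfied.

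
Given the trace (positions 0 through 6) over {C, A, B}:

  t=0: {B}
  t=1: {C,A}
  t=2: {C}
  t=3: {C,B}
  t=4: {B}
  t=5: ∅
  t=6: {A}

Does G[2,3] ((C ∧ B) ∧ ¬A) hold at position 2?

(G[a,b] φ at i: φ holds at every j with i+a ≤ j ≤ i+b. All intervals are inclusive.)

Check ((C ∧ B) ∧ ¬A) at every j in [4,5]:
  j=4: false
  j=5: false
Fails at j=4 → formula fails.

No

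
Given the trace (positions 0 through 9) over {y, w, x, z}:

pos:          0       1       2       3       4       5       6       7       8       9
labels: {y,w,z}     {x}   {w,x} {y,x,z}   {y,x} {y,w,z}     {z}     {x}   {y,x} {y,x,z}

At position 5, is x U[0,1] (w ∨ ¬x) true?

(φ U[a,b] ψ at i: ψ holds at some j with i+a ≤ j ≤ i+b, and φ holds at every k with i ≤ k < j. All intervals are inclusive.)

Yes

Need some j in [5,6] with (w ∨ ¬x), and x at every k in [5,j-1].
  j=5: (w ∨ ¬x) holds; no prefix to check → satisfied.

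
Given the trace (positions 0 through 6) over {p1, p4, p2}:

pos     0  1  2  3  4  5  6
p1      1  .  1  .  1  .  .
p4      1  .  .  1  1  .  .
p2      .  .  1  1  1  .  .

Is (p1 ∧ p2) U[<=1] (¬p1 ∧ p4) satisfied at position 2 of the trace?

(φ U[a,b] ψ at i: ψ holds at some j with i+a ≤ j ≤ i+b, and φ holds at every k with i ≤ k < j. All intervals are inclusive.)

Need some j in [2,3] with (¬p1 ∧ p4), and (p1 ∧ p2) at every k in [2,j-1].
  j=2: (¬p1 ∧ p4) false.
  j=3: (¬p1 ∧ p4) holds; (p1 ∧ p2) holds at every k in [2,2] → satisfied.

True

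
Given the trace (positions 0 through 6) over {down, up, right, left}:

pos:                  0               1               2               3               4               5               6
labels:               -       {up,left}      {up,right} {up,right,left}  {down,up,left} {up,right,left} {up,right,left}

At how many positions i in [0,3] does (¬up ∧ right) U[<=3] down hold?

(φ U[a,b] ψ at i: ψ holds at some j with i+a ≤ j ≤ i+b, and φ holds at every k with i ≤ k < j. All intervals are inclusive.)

0

Evaluate at each i in [0,3]:
  i=0: ✗ (no rhs in [0,3])
  i=1: ✗ (lhs fails at k=1 before rhs at j=4)
  i=2: ✗ (lhs fails at k=2 before rhs at j=4)
  i=3: ✗ (lhs fails at k=3 before rhs at j=4)
Positions where it holds: {} → 0.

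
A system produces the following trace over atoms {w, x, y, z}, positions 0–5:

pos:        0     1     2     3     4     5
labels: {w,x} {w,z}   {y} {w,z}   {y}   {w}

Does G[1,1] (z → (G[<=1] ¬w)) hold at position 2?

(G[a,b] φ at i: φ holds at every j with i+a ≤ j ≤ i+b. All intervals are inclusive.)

False

Check (z → (G[<=1] ¬w)) at every j in [3,3]:
  j=3: antecedent true; consequent fails at 3 → ✗
Fails at j=3 → formula fails.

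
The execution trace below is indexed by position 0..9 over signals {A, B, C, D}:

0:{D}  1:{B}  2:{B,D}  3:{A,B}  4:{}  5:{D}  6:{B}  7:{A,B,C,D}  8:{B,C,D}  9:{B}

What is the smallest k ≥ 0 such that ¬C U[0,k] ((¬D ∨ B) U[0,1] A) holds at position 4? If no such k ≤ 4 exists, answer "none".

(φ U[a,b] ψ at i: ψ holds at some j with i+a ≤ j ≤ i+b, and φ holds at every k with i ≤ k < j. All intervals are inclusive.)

2

Need earliest j ≥ 4 with ((¬D ∨ B) U[0,1] A), and ¬C at every k in [4,j-1].
  j=4: rhs fails.
  j=5: rhs fails.
  j=6: rhs holds; lhs holds on [4,5]. k = 2.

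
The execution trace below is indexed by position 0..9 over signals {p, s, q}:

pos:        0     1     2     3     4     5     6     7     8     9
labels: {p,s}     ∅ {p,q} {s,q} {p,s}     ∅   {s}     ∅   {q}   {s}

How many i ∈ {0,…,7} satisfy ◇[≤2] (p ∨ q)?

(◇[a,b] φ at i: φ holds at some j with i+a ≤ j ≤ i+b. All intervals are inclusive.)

Evaluate at each i in [0,7]:
  i=0: ✓ (witness j=0)
  i=1: ✓ (witness j=2)
  i=2: ✓ (witness j=2)
  i=3: ✓ (witness j=3)
  i=4: ✓ (witness j=4)
  i=5: ✗ (none in [5,7])
  i=6: ✓ (witness j=8)
  i=7: ✓ (witness j=8)
Positions where it holds: {0, 1, 2, 3, 4, 6, 7} → 7.

7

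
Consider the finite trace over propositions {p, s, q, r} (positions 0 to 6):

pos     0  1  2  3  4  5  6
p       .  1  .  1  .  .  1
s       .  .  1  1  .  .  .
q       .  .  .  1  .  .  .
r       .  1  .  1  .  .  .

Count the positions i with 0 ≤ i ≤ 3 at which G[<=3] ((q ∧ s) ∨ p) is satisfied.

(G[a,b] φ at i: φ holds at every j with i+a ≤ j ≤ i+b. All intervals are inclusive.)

Evaluate at each i in [0,3]:
  i=0: ✗ (fails at j=0)
  i=1: ✗ (fails at j=2)
  i=2: ✗ (fails at j=2)
  i=3: ✗ (fails at j=4)
Positions where it holds: {} → 0.

0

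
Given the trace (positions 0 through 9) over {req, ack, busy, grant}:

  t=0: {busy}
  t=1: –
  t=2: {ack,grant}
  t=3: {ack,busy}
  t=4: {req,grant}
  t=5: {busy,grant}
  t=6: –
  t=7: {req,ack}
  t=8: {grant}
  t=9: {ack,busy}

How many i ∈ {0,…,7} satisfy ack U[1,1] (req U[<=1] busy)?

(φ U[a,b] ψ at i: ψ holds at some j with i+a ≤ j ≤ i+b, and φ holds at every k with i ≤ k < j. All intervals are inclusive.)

Evaluate at each i in [0,7]:
  i=0: ✗ (no rhs in [1,1])
  i=1: ✗ (no rhs in [2,2])
  i=2: ✓ (rhs at j=3; lhs holds on [2,2])
  i=3: ✓ (rhs at j=4; lhs holds on [3,3])
  i=4: ✗ (lhs fails at k=4 before rhs at j=5)
  i=5: ✗ (no rhs in [6,6])
  i=6: ✗ (no rhs in [7,7])
  i=7: ✗ (no rhs in [8,8])
Positions where it holds: {2, 3} → 2.

2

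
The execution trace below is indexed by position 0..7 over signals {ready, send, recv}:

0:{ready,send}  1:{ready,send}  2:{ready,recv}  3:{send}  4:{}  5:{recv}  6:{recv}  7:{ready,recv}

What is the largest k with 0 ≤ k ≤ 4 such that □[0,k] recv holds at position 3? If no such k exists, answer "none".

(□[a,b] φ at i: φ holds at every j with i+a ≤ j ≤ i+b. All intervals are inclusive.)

recv must hold from j=3 onward; find where it first fails.
  j=3: fails → no k works.

none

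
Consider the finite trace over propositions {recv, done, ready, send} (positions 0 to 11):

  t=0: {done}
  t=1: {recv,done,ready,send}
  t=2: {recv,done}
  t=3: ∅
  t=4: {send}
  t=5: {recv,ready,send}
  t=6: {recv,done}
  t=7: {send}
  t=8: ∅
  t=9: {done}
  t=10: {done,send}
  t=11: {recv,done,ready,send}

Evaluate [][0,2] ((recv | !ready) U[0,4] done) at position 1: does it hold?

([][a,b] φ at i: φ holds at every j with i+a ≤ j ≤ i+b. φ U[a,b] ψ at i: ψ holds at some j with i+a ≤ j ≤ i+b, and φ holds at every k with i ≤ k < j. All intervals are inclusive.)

Yes

Check ((recv | !ready) U[0,4] done) at every j in [1,3]:
  j=1: holds
  j=2: holds
  j=3: holds
All positions satisfy it → formula holds.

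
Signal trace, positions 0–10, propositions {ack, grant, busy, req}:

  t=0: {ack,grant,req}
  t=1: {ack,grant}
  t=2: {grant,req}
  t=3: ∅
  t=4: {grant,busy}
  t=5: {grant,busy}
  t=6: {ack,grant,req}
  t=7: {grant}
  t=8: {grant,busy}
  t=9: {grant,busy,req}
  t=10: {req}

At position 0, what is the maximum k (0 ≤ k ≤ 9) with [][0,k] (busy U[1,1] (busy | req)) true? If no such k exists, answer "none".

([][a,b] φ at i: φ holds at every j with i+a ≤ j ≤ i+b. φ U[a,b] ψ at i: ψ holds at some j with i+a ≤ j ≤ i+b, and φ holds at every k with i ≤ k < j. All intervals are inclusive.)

none

(busy U[1,1] (busy | req)) must hold from j=0 onward; find where it first fails.
  j=0: fails → no k works.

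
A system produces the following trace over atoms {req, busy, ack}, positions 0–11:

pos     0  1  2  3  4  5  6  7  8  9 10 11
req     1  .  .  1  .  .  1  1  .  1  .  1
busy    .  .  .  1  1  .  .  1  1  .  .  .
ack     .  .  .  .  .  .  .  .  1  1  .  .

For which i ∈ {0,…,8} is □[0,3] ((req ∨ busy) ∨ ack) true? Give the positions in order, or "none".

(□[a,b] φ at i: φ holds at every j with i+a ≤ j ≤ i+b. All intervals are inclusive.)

Evaluate at each i in [0,8]:
  i=0: ✗ (fails at j=1)
  i=1: ✗ (fails at j=1)
  i=2: ✗ (fails at j=2)
  i=3: ✗ (fails at j=5)
  i=4: ✗ (fails at j=5)
  i=5: ✗ (fails at j=5)
  i=6: ✓ (all of [6,9])
  i=7: ✗ (fails at j=10)
  i=8: ✗ (fails at j=10)

6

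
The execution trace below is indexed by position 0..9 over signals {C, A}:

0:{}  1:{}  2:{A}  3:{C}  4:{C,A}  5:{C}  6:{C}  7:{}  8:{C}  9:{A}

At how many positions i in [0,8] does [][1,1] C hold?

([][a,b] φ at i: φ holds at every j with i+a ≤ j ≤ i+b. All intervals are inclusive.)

Evaluate at each i in [0,8]:
  i=0: ✗ (fails at j=1)
  i=1: ✗ (fails at j=2)
  i=2: ✓ (all of [3,3])
  i=3: ✓ (all of [4,4])
  i=4: ✓ (all of [5,5])
  i=5: ✓ (all of [6,6])
  i=6: ✗ (fails at j=7)
  i=7: ✓ (all of [8,8])
  i=8: ✗ (fails at j=9)
Positions where it holds: {2, 3, 4, 5, 7} → 5.

5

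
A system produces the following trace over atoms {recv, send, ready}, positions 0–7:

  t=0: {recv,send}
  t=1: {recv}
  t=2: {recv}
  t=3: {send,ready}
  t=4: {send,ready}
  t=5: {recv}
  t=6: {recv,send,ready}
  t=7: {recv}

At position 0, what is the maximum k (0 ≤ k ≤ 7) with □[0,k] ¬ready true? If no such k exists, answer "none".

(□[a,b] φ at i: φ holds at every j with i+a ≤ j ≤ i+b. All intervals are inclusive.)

2

¬ready must hold from j=0 onward; find where it first fails.
  j=0: holds
  j=1: holds
  j=2: holds
  j=3: fails
Holds on [0,2], so largest k = 2.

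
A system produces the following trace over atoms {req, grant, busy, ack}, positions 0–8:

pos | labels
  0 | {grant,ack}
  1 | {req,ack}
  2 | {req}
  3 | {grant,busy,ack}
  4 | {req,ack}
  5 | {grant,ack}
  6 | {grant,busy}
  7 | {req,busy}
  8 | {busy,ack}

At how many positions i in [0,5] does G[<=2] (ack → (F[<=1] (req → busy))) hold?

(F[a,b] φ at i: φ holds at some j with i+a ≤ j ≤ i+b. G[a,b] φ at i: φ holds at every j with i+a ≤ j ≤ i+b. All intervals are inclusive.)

4

Evaluate at each i in [0,5]:
  i=0: ✗ (fails at j=1)
  i=1: ✗ (fails at j=1)
  i=2: ✓ (all of [2,4])
  i=3: ✓ (all of [3,5])
  i=4: ✓ (all of [4,6])
  i=5: ✓ (all of [5,7])
Positions where it holds: {2, 3, 4, 5} → 4.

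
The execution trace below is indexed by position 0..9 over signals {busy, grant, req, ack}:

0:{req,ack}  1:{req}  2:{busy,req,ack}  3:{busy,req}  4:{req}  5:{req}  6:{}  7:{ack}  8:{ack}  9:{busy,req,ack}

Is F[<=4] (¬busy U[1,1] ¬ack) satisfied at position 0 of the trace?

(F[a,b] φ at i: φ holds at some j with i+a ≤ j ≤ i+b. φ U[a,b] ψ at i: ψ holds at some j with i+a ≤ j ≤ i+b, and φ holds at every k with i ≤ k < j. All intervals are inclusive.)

True

Check (¬busy U[1,1] ¬ack) at each j in [0,4]:
  j=0: holds
  j=1: fails
  j=2: fails
  j=3: fails
  j=4: holds
Found at j=0 → formula holds.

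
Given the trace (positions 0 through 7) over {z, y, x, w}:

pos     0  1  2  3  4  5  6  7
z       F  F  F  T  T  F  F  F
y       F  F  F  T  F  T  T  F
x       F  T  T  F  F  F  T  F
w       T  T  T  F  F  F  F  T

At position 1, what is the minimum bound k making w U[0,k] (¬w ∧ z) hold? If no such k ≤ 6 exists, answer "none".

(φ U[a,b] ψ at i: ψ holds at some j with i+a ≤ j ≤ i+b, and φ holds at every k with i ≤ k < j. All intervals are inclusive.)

2

Need earliest j ≥ 1 with (¬w ∧ z), and w at every k in [1,j-1].
  j=1: rhs fails.
  j=2: rhs fails.
  j=3: rhs holds; lhs holds on [1,2]. k = 2.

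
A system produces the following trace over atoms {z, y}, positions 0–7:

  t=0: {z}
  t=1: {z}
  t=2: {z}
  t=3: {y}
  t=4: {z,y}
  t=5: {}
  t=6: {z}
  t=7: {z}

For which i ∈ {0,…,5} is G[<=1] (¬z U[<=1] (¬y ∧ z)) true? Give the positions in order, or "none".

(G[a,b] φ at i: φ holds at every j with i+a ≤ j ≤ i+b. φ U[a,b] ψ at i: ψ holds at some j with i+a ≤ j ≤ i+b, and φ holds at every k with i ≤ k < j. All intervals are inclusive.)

Evaluate at each i in [0,5]:
  i=0: ✓ (all of [0,1])
  i=1: ✓ (all of [1,2])
  i=2: ✗ (fails at j=3)
  i=3: ✗ (fails at j=3)
  i=4: ✗ (fails at j=4)
  i=5: ✓ (all of [5,6])

0, 1, 5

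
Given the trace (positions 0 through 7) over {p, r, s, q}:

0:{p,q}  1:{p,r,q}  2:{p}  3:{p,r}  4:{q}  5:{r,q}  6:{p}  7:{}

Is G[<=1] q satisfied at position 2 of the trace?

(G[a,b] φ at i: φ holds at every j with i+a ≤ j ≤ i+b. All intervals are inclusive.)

False

Check q at every j in [2,3]:
  j=2: false
  j=3: false
Fails at j=2 → formula fails.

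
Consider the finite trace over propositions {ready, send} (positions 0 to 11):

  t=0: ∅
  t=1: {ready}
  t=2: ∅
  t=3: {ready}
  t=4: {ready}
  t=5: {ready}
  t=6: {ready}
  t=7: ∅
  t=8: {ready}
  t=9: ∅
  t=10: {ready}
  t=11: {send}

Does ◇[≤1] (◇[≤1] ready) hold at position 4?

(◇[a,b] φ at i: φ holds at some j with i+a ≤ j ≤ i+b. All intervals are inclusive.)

Check ◇[≤1] ready at each j in [4,5]:
  j=4: holds (witness at 4)
  j=5: holds (witness at 5)
Found at j=4 → formula holds.

Holds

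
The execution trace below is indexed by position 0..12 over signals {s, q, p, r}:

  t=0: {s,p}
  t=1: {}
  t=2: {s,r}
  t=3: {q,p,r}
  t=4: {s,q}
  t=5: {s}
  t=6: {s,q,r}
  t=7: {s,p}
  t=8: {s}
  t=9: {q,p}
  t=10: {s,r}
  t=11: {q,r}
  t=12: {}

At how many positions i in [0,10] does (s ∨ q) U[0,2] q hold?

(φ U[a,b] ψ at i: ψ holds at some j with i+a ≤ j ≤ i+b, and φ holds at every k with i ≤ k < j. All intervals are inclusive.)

9

Evaluate at each i in [0,10]:
  i=0: ✗ (no rhs in [0,2])
  i=1: ✗ (lhs fails at k=1 before rhs at j=3)
  i=2: ✓ (rhs at j=3; lhs holds on [2,2])
  i=3: ✓ (rhs at j=3)
  i=4: ✓ (rhs at j=4)
  i=5: ✓ (rhs at j=6; lhs holds on [5,5])
  i=6: ✓ (rhs at j=6)
  i=7: ✓ (rhs at j=9; lhs holds on [7,8])
  i=8: ✓ (rhs at j=9; lhs holds on [8,8])
  i=9: ✓ (rhs at j=9)
  i=10: ✓ (rhs at j=11; lhs holds on [10,10])
Positions where it holds: {2, 3, 4, 5, 6, 7, 8, 9, 10} → 9.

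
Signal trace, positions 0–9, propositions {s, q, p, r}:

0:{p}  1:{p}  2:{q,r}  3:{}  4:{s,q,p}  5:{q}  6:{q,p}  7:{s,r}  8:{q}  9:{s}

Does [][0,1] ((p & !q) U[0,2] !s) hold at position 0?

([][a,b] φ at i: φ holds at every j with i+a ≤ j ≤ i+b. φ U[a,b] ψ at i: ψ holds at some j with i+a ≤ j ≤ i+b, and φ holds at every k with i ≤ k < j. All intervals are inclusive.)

True

Check ((p & !q) U[0,2] !s) at every j in [0,1]:
  j=0: holds
  j=1: holds
All positions satisfy it → formula holds.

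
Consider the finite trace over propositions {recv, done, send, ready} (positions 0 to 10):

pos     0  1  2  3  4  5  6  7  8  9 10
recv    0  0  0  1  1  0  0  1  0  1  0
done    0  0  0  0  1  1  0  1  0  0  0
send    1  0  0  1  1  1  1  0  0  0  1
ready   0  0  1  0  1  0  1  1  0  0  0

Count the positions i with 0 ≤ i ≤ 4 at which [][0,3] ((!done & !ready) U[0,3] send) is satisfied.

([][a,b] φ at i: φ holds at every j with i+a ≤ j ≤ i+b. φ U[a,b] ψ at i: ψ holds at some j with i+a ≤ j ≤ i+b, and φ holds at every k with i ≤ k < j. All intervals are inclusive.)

Evaluate at each i in [0,4]:
  i=0: ✗ (fails at j=1)
  i=1: ✗ (fails at j=1)
  i=2: ✗ (fails at j=2)
  i=3: ✓ (all of [3,6])
  i=4: ✗ (fails at j=7)
Positions where it holds: {3} → 1.

1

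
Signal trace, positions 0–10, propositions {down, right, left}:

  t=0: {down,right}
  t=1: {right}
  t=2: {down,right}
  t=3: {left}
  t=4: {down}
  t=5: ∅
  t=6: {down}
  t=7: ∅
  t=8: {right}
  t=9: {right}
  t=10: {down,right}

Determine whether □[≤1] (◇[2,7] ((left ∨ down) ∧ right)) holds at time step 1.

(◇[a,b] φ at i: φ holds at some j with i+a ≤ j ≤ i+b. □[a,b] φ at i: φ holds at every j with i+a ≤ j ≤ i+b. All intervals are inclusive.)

Does not hold

Check ◇[2,7] ((left ∨ down) ∧ right) at every j in [1,2]:
  j=1: fails (none in [3,8])
  j=2: fails (none in [4,9])
Fails at j=1 → formula fails.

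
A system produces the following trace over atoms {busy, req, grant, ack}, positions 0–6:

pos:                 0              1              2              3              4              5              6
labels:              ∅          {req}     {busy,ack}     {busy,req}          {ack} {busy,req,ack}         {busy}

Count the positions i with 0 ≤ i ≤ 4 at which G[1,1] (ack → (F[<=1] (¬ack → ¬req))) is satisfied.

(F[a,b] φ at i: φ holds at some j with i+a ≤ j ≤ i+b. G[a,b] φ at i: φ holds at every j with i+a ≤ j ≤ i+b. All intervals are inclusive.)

Evaluate at each i in [0,4]:
  i=0: ✓ (all of [1,1])
  i=1: ✓ (all of [2,2])
  i=2: ✓ (all of [3,3])
  i=3: ✓ (all of [4,4])
  i=4: ✓ (all of [5,5])
Positions where it holds: {0, 1, 2, 3, 4} → 5.

5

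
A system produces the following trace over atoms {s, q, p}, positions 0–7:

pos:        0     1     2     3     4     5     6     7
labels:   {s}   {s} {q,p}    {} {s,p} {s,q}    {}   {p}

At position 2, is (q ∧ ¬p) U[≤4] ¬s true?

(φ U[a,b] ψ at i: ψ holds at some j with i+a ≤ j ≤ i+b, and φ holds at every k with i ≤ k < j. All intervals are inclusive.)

Holds

Need some j in [2,6] with ¬s, and (q ∧ ¬p) at every k in [2,j-1].
  j=2: ¬s holds; no prefix to check → satisfied.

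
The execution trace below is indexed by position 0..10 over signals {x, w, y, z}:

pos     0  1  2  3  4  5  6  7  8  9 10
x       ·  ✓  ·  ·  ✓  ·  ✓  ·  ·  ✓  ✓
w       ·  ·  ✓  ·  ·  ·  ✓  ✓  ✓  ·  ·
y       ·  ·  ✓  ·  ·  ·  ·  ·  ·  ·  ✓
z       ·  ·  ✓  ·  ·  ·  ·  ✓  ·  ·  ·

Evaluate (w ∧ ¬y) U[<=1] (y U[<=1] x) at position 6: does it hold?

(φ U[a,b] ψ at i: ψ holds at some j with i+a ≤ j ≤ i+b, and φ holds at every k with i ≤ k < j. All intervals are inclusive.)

Holds

Need some j in [6,7] with (y U[<=1] x), and (w ∧ ¬y) at every k in [6,j-1].
  j=6: (y U[<=1] x) holds; no prefix to check → satisfied.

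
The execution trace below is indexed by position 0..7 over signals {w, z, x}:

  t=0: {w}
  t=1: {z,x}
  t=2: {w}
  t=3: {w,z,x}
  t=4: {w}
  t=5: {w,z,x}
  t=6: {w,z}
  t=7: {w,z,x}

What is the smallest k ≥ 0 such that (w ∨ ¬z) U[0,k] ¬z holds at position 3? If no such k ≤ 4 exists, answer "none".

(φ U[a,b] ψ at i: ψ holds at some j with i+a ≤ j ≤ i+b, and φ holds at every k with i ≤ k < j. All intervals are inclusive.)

1

Need earliest j ≥ 3 with ¬z, and (w ∨ ¬z) at every k in [3,j-1].
  j=3: rhs fails.
  j=4: rhs holds; lhs holds on [3,3]. k = 1.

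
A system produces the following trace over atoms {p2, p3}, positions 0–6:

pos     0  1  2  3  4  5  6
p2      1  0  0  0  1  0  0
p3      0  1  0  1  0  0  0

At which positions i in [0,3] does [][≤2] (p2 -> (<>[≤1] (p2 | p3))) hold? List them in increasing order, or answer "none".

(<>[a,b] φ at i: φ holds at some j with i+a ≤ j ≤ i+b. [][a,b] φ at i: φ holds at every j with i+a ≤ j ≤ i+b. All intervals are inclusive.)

Evaluate at each i in [0,3]:
  i=0: ✓ (all of [0,2])
  i=1: ✓ (all of [1,3])
  i=2: ✓ (all of [2,4])
  i=3: ✓ (all of [3,5])

0, 1, 2, 3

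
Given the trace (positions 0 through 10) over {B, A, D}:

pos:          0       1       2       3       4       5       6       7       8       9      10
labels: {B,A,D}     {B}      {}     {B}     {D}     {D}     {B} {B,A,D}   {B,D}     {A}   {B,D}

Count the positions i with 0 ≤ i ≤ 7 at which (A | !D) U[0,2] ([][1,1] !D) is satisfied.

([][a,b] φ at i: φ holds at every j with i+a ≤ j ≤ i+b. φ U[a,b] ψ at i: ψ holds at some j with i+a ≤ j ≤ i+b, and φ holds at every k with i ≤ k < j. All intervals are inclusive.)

6

Evaluate at each i in [0,7]:
  i=0: ✓ (rhs at j=0)
  i=1: ✓ (rhs at j=1)
  i=2: ✓ (rhs at j=2)
  i=3: ✗ (lhs fails at k=4 before rhs at j=5)
  i=4: ✗ (lhs fails at k=4 before rhs at j=5)
  i=5: ✓ (rhs at j=5)
  i=6: ✓ (rhs at j=8; lhs holds on [6,7])
  i=7: ✓ (rhs at j=8; lhs holds on [7,7])
Positions where it holds: {0, 1, 2, 5, 6, 7} → 6.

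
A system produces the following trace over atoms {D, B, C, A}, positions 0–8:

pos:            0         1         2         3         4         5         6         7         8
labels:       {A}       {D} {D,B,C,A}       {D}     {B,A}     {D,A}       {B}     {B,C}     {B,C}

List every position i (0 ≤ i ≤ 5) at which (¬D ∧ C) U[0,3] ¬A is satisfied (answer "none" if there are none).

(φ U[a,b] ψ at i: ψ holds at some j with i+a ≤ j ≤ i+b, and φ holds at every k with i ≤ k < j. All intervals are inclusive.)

1, 3

Evaluate at each i in [0,5]:
  i=0: ✗ (lhs fails at k=0 before rhs at j=1)
  i=1: ✓ (rhs at j=1)
  i=2: ✗ (lhs fails at k=2 before rhs at j=3)
  i=3: ✓ (rhs at j=3)
  i=4: ✗ (lhs fails at k=4 before rhs at j=6)
  i=5: ✗ (lhs fails at k=5 before rhs at j=6)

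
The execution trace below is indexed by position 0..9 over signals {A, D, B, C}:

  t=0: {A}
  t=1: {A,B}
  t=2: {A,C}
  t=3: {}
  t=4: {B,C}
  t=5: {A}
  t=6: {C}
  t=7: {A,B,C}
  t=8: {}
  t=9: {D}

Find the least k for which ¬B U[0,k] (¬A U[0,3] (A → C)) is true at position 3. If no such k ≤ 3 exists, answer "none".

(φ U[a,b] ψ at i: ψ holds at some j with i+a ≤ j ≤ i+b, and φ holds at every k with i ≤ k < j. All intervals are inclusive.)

Need earliest j ≥ 3 with (¬A U[0,3] (A → C)), and ¬B at every k in [3,j-1].
  j=3: rhs holds (empty prefix). k = 0.

0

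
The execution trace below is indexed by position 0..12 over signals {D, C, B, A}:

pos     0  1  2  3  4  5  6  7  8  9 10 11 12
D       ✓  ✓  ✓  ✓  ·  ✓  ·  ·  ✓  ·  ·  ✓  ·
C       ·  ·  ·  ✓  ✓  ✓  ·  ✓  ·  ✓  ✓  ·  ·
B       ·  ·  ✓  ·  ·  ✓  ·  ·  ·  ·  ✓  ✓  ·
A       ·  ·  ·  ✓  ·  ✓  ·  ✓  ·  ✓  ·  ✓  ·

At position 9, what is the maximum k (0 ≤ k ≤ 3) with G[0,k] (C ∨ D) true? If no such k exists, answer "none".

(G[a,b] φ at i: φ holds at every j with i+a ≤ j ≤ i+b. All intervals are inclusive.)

(C ∨ D) must hold from j=9 onward; find where it first fails.
  j=9: holds
  j=10: holds
  j=11: holds
  j=12: fails
Holds on [9,11], so largest k = 2.

2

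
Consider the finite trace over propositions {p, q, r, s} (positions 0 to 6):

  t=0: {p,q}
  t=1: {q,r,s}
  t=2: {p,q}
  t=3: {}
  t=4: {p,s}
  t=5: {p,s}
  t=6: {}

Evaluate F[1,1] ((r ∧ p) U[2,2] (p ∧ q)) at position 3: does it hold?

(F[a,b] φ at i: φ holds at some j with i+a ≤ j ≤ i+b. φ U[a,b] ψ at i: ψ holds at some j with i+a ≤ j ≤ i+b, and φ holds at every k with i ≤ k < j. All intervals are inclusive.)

Check ((r ∧ p) U[2,2] (p ∧ q)) at each j in [4,4]:
  j=4: fails
No position in the window satisfies it → formula fails.

Does not hold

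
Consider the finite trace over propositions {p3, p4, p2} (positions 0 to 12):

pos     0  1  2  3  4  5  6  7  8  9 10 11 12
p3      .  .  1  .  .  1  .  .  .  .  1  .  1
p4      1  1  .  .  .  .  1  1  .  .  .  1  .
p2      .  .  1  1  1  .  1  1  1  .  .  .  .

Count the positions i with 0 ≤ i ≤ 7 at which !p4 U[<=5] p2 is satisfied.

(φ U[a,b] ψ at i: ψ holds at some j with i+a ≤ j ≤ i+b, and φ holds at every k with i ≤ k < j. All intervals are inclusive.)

6

Evaluate at each i in [0,7]:
  i=0: ✗ (lhs fails at k=0 before rhs at j=2)
  i=1: ✗ (lhs fails at k=1 before rhs at j=2)
  i=2: ✓ (rhs at j=2)
  i=3: ✓ (rhs at j=3)
  i=4: ✓ (rhs at j=4)
  i=5: ✓ (rhs at j=6; lhs holds on [5,5])
  i=6: ✓ (rhs at j=6)
  i=7: ✓ (rhs at j=7)
Positions where it holds: {2, 3, 4, 5, 6, 7} → 6.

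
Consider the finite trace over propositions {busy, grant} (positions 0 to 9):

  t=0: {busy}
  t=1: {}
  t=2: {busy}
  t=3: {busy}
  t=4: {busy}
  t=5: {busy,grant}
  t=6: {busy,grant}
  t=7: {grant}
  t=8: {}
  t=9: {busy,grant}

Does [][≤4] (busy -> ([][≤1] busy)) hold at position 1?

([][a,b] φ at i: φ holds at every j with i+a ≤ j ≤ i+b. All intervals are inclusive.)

Check (busy -> ([][≤1] busy)) at every j in [1,5]:
  j=1: antecedent false → ✓
  j=2: antecedent true; consequent holds on [2,3] → ✓
  j=3: antecedent true; consequent holds on [3,4] → ✓
  j=4: antecedent true; consequent holds on [4,5] → ✓
  j=5: antecedent true; consequent holds on [5,6] → ✓
All positions satisfy it → formula holds.

True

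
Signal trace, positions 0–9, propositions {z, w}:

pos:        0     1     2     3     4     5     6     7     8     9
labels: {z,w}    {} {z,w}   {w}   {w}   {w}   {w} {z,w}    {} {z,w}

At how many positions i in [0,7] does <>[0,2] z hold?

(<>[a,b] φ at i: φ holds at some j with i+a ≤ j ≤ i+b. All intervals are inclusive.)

6

Evaluate at each i in [0,7]:
  i=0: ✓ (witness j=0)
  i=1: ✓ (witness j=2)
  i=2: ✓ (witness j=2)
  i=3: ✗ (none in [3,5])
  i=4: ✗ (none in [4,6])
  i=5: ✓ (witness j=7)
  i=6: ✓ (witness j=7)
  i=7: ✓ (witness j=7)
Positions where it holds: {0, 1, 2, 5, 6, 7} → 6.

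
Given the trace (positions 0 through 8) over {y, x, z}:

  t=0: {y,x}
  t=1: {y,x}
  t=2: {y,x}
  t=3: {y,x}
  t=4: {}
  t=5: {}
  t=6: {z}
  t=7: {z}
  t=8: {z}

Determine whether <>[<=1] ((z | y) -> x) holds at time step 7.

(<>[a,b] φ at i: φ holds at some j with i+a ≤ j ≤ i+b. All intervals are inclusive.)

Check ((z | y) -> x) at each j in [7,8]:
  j=7: false
  j=8: false
No position in the window satisfies it → formula fails.

Does not hold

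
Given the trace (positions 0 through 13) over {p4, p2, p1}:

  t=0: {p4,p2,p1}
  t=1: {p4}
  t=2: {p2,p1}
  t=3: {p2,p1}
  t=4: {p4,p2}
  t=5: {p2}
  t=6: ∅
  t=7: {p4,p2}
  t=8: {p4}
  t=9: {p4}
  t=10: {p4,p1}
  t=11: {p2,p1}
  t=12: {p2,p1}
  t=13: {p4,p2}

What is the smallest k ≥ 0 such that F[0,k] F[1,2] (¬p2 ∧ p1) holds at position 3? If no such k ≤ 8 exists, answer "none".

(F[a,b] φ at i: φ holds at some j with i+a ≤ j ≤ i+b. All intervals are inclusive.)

5

Scan j = 3,4,… for F[1,2] (¬p2 ∧ p1):
  j=3: fails
  j=4: fails
  j=5: fails
  j=6: fails
  j=7: fails
  j=8: holds
First hit at j=8, so smallest k = 8-3 = 5.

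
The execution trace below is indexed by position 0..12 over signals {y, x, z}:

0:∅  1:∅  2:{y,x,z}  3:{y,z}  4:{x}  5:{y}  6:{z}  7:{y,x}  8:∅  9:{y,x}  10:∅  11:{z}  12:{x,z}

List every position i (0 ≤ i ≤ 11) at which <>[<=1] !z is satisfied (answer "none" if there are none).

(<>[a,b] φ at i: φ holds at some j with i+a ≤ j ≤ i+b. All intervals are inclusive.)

0, 1, 3, 4, 5, 6, 7, 8, 9, 10

Evaluate at each i in [0,11]:
  i=0: ✓ (witness j=0)
  i=1: ✓ (witness j=1)
  i=2: ✗ (none in [2,3])
  i=3: ✓ (witness j=4)
  i=4: ✓ (witness j=4)
  i=5: ✓ (witness j=5)
  i=6: ✓ (witness j=7)
  i=7: ✓ (witness j=7)
  i=8: ✓ (witness j=8)
  i=9: ✓ (witness j=9)
  i=10: ✓ (witness j=10)
  i=11: ✗ (none in [11,12])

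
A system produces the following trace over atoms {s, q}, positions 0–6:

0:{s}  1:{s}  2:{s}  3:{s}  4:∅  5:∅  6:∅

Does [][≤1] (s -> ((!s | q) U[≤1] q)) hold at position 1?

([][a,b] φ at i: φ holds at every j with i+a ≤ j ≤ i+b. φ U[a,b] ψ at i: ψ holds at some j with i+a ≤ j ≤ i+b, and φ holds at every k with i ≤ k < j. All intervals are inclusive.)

No

Check (s -> ((!s | q) U[≤1] q)) at every j in [1,2]:
  j=1: antecedent true; consequent fails → ✗
  j=2: antecedent true; consequent fails → ✗
Fails at j=1 → formula fails.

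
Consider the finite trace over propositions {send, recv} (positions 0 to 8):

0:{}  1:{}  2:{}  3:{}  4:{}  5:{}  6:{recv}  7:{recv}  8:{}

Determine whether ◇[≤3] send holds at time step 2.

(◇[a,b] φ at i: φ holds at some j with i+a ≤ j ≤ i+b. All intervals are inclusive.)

Check send at each j in [2,5]:
  j=2: false
  j=3: false
  j=4: false
  j=5: false
No position in the window satisfies it → formula fails.

No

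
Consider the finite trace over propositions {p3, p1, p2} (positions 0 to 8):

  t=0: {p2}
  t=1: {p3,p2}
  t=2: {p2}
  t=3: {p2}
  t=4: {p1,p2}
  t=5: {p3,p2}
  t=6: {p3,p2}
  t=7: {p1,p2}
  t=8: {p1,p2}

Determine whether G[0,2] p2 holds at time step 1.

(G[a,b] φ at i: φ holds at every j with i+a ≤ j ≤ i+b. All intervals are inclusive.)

Holds

Check p2 at every j in [1,3]:
  j=1: true
  j=2: true
  j=3: true
All positions satisfy it → formula holds.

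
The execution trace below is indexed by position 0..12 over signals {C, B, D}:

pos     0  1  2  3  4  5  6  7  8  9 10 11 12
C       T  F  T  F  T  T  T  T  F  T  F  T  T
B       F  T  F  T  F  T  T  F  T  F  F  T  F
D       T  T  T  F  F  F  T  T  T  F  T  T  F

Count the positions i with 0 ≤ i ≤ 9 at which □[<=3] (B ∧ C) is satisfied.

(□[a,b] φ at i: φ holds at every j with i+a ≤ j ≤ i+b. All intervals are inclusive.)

0

Evaluate at each i in [0,9]:
  i=0: ✗ (fails at j=0)
  i=1: ✗ (fails at j=1)
  i=2: ✗ (fails at j=2)
  i=3: ✗ (fails at j=3)
  i=4: ✗ (fails at j=4)
  i=5: ✗ (fails at j=7)
  i=6: ✗ (fails at j=7)
  i=7: ✗ (fails at j=7)
  i=8: ✗ (fails at j=8)
  i=9: ✗ (fails at j=9)
Positions where it holds: {} → 0.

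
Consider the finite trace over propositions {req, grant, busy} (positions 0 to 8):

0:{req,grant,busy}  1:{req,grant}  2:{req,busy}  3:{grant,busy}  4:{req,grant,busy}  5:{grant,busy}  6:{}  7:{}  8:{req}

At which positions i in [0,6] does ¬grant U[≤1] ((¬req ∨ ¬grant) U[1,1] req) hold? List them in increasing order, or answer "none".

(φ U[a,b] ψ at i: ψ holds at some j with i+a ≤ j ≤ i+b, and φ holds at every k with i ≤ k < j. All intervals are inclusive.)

Evaluate at each i in [0,6]:
  i=0: ✗ (no rhs in [0,1])
  i=1: ✗ (no rhs in [1,2])
  i=2: ✓ (rhs at j=3; lhs holds on [2,2])
  i=3: ✓ (rhs at j=3)
  i=4: ✗ (no rhs in [4,5])
  i=5: ✗ (no rhs in [5,6])
  i=6: ✓ (rhs at j=7; lhs holds on [6,6])

2, 3, 6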